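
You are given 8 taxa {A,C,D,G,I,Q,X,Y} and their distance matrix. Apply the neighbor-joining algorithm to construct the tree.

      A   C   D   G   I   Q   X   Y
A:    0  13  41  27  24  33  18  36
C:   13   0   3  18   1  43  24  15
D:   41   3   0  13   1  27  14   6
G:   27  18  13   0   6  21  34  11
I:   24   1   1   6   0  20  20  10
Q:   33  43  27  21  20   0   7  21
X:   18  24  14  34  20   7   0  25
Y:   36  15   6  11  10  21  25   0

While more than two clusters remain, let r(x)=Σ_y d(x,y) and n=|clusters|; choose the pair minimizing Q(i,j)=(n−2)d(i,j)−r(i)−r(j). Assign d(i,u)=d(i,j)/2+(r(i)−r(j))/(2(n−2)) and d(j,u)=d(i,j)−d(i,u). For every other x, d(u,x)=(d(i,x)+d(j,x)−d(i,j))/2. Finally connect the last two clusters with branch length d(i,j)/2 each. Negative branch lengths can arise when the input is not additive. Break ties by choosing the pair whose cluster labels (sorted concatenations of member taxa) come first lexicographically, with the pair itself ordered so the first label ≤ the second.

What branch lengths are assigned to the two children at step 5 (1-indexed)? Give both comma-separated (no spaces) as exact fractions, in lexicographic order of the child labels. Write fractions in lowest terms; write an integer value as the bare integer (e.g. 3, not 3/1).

step 1: merge (Q,X) at d=7, Q=-272; branch lengths Q→6, X→1; new cluster QX
  updated: d(A,QX)=22, d(C,QX)=30, d(D,QX)=17, d(G,QX)=24, d(I,QX)=33/2, d(QX,Y)=39/2
step 2: merge (A,QX) at d=22, Q=-182; branch lengths A→72/5, QX→38/5; new cluster AQX
  updated: d(AQX,C)=21/2, d(AQX,D)=18, d(AQX,G)=29/2, d(AQX,I)=37/4, d(AQX,Y)=67/4
step 3: merge (G,Y) at d=11, Q=-309/4; branch lengths G→191/32, Y→161/32; new cluster GY
  updated: d(AQX,GY)=81/8, d(C,GY)=11, d(D,GY)=4, d(GY,I)=5/2
step 4: merge (AQX,GY) at d=81/8, Q=-361/8; branch lengths AQX→135/16, GY→27/16; new cluster AGQXY
  updated: d(AGQXY,C)=91/16, d(AGQXY,D)=95/16, d(AGQXY,I)=13/16
step 5: merge (AGQXY,I) at d=13/16, Q=-109/8; branch lengths AGQXY→45/16, I→-2; new cluster AGIQXY
  updated: d(AGIQXY,C)=47/16, d(AGIQXY,D)=49/16
step 6: merge (AGIQXY,C) at d=47/16, Q=-9; branch lengths AGIQXY→3/2, C→23/16; new cluster ACGIQXY
  updated: d(ACGIQXY,D)=25/16
step 7: merge (ACGIQXY,D) at d=25/16; branch lengths ACGIQXY→25/32, D→25/32; new cluster ACDGIQXY
final tree: (((((A:72/5,(Q:6,X:1):38/5):135/16,(G:191/32,Y:161/32):27/16):45/16,I:-2):3/2,C:23/16):25/32,D:25/32)
total length: 887/16

45/16,-2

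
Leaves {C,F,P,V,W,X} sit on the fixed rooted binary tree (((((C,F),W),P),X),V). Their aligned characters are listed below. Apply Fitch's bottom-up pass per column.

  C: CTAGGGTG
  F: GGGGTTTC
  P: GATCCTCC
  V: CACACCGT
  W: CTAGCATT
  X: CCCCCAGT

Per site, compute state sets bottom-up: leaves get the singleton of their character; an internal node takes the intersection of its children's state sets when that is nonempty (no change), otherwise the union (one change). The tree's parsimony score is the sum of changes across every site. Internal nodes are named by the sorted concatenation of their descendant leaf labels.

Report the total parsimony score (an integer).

21

CF@0: {C} ∪ {G} = {C,G} (union, +1)
CFW@0: {C,G} ∩ {C} = {C} (intersection, +0)
CFPW@0: {C} ∪ {G} = {C,G} (union, +1)
CFPWX@0: {C,G} ∩ {C} = {C} (intersection, +0)
CFPVWX@0: {C} ∩ {C} = {C} (intersection, +0)
CF@1: {T} ∪ {G} = {G,T} (union, +1)
CFW@1: {G,T} ∩ {T} = {T} (intersection, +0)
CFPW@1: {T} ∪ {A} = {A,T} (union, +1)
CFPWX@1: {A,T} ∪ {C} = {A,C,T} (union, +1)
CFPVWX@1: {A,C,T} ∩ {A} = {A} (intersection, +0)
CF@2: {A} ∪ {G} = {A,G} (union, +1)
CFW@2: {A,G} ∩ {A} = {A} (intersection, +0)
CFPW@2: {A} ∪ {T} = {A,T} (union, +1)
CFPWX@2: {A,T} ∪ {C} = {A,C,T} (union, +1)
CFPVWX@2: {A,C,T} ∩ {C} = {C} (intersection, +0)
CF@3: {G} ∩ {G} = {G} (intersection, +0)
CFW@3: {G} ∩ {G} = {G} (intersection, +0)
CFPW@3: {G} ∪ {C} = {C,G} (union, +1)
CFPWX@3: {C,G} ∩ {C} = {C} (intersection, +0)
CFPVWX@3: {C} ∪ {A} = {A,C} (union, +1)
CF@4: {G} ∪ {T} = {G,T} (union, +1)
CFW@4: {G,T} ∪ {C} = {C,G,T} (union, +1)
CFPW@4: {C,G,T} ∩ {C} = {C} (intersection, +0)
CFPWX@4: {C} ∩ {C} = {C} (intersection, +0)
CFPVWX@4: {C} ∩ {C} = {C} (intersection, +0)
CF@5: {G} ∪ {T} = {G,T} (union, +1)
CFW@5: {G,T} ∪ {A} = {A,G,T} (union, +1)
CFPW@5: {A,G,T} ∩ {T} = {T} (intersection, +0)
CFPWX@5: {T} ∪ {A} = {A,T} (union, +1)
CFPVWX@5: {A,T} ∪ {C} = {A,C,T} (union, +1)
CF@6: {T} ∩ {T} = {T} (intersection, +0)
CFW@6: {T} ∩ {T} = {T} (intersection, +0)
CFPW@6: {T} ∪ {C} = {C,T} (union, +1)
CFPWX@6: {C,T} ∪ {G} = {C,G,T} (union, +1)
CFPVWX@6: {C,G,T} ∩ {G} = {G} (intersection, +0)
CF@7: {G} ∪ {C} = {C,G} (union, +1)
CFW@7: {C,G} ∪ {T} = {C,G,T} (union, +1)
CFPW@7: {C,G,T} ∩ {C} = {C} (intersection, +0)
CFPWX@7: {C} ∪ {T} = {C,T} (union, +1)
CFPVWX@7: {C,T} ∩ {T} = {T} (intersection, +0)
per-site changes: [2, 3, 3, 2, 2, 4, 2, 3]; total = 21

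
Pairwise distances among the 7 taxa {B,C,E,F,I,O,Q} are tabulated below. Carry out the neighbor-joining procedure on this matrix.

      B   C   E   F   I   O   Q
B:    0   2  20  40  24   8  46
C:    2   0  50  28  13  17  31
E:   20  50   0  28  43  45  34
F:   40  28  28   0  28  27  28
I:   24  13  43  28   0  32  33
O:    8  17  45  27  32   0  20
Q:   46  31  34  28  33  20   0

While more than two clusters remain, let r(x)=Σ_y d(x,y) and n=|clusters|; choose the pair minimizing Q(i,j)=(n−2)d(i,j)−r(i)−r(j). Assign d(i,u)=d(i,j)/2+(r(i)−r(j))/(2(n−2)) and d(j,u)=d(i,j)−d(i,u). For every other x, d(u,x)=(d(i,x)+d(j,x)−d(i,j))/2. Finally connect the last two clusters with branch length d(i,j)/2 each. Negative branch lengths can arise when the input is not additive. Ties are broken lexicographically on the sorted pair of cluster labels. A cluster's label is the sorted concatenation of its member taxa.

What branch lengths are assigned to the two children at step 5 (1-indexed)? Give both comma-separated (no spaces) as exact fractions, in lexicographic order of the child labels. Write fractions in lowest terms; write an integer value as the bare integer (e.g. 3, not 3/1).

29/8,297/16

iteration 1: select B,C (d=2, Q=-271); attach at lengths (9/10, 11/10); label the merged cluster BC
  updated: d(BC,E)=34, d(BC,F)=33, d(BC,I)=35/2, d(BC,O)=23/2, d(BC,Q)=75/2
iteration 2: select BC,O (d=23/2, Q=-223); attach at lengths (11/2, 6); label the merged cluster BCO
  updated: d(BCO,E)=135/4, d(BCO,F)=97/4, d(BCO,I)=19, d(BCO,Q)=23
iteration 3: select BCO,I (d=19, Q=-166); attach at lengths (17/3, 40/3); label the merged cluster BCIO
  updated: d(BCIO,E)=231/8, d(BCIO,F)=133/8, d(BCIO,Q)=37/2
iteration 4: select BCIO,Q (d=37/2, Q=-215/2); attach at lengths (41/8, 107/8); label the merged cluster BCIOQ
  updated: d(BCIOQ,E)=355/16, d(BCIOQ,F)=209/16
iteration 5: select BCIOQ,E (d=355/16, Q=-253/4); attach at lengths (29/8, 297/16); label the merged cluster BCEIOQ
  updated: d(BCEIOQ,F)=151/16
iteration 6: select BCEIOQ,F (d=151/16); attach at lengths (151/32, 151/32); label the merged cluster BCEFIOQ
final tree: ((((((B:9/10,C:11/10):11/2,O:6):17/3,I:40/3):41/8,Q:107/8):29/8,E:297/16):151/32,F:151/32)
total length: 661/8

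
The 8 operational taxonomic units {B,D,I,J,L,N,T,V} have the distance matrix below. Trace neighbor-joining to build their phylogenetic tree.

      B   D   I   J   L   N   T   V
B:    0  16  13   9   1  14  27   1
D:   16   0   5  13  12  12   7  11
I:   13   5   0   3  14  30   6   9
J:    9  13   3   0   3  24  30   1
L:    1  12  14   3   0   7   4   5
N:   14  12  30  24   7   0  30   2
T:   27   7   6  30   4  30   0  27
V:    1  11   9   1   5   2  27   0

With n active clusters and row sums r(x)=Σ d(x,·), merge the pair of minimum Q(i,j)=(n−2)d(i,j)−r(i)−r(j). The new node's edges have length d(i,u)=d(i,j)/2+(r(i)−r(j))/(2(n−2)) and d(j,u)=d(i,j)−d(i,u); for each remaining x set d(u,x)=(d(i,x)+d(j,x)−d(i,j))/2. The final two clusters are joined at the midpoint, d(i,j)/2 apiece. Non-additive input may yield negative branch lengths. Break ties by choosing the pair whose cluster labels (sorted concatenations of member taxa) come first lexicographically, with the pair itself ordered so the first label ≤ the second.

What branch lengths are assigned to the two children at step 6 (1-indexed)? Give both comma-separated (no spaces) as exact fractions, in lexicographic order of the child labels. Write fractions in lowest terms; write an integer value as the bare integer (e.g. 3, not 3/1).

iteration 1: select I,T (d=6, Q=-175); attach at lengths (-5/4, 29/4); label the merged cluster IT
  updated: d(B,IT)=17, d(D,IT)=3, d(IT,J)=27/2, d(IT,L)=6, d(IT,N)=27, d(IT,V)=15
iteration 2: select D,IT (d=3, Q=-267/2); attach at lengths (1/20, 59/20); label the merged cluster DIT
  updated: d(B,DIT)=15, d(DIT,J)=47/4, d(DIT,L)=15/2, d(DIT,N)=18, d(DIT,V)=23/2
iteration 3: select N,V (d=2, Q=-155/2); attach at lengths (105/16, -73/16); label the merged cluster NV
  updated: d(B,NV)=13/2, d(DIT,NV)=55/4, d(J,NV)=23/2, d(L,NV)=5
iteration 4: select B,NV (d=13/2, Q=-195/4); attach at lengths (19/8, 33/8); label the merged cluster BNV
  updated: d(BNV,DIT)=89/8, d(BNV,J)=7, d(BNV,L)=-1/4
iteration 5: select BNV,L (d=-1/4, Q=-229/8); attach at lengths (57/32, -65/32); label the merged cluster BLNV
  updated: d(BLNV,DIT)=151/16, d(BLNV,J)=41/8
iteration 6: select BLNV,DIT (d=151/16, Q=-421/16); attach at lengths (45/32, 257/32); label the merged cluster BDILNTV
  updated: d(BDILNTV,J)=119/32
iteration 7: select BDILNTV,J (d=119/32); attach at lengths (119/64, 119/64); label the merged cluster BDIJLNTV
final tree: ((((B:19/8,(N:105/16,V:-73/16):33/8):57/32,L:-65/32):45/32,(D:1/20,(I:-5/4,T:29/4):59/20):257/32):119/64,J:119/64)
total length: 973/32

45/32,257/32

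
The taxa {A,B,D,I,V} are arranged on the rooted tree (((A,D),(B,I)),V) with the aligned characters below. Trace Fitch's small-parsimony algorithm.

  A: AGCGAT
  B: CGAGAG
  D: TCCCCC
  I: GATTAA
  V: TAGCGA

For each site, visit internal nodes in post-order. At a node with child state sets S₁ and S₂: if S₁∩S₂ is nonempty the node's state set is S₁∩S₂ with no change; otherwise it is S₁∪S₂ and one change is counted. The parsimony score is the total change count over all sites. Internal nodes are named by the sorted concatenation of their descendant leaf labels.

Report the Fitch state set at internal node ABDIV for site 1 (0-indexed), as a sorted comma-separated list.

A,G

site 0, node AD: A={A} ∪ D={T} → {A,T} (+1)
site 0, node BI: B={C} ∪ I={G} → {C,G} (+1)
site 0, node ABDI: AD={A,T} ∪ BI={C,G} → {A,C,G,T} (+1)
site 0, node ABDIV: ABDI={A,C,G,T} ∩ V={T} → {T} (+0)
site 1, node AD: A={G} ∪ D={C} → {C,G} (+1)
site 1, node BI: B={G} ∪ I={A} → {A,G} (+1)
site 1, node ABDI: AD={C,G} ∩ BI={A,G} → {G} (+0)
site 1, node ABDIV: ABDI={G} ∪ V={A} → {A,G} (+1)
site 2, node AD: A={C} ∩ D={C} → {C} (+0)
site 2, node BI: B={A} ∪ I={T} → {A,T} (+1)
site 2, node ABDI: AD={C} ∪ BI={A,T} → {A,C,T} (+1)
site 2, node ABDIV: ABDI={A,C,T} ∪ V={G} → {A,C,G,T} (+1)
site 3, node AD: A={G} ∪ D={C} → {C,G} (+1)
site 3, node BI: B={G} ∪ I={T} → {G,T} (+1)
site 3, node ABDI: AD={C,G} ∩ BI={G,T} → {G} (+0)
site 3, node ABDIV: ABDI={G} ∪ V={C} → {C,G} (+1)
site 4, node AD: A={A} ∪ D={C} → {A,C} (+1)
site 4, node BI: B={A} ∩ I={A} → {A} (+0)
site 4, node ABDI: AD={A,C} ∩ BI={A} → {A} (+0)
site 4, node ABDIV: ABDI={A} ∪ V={G} → {A,G} (+1)
site 5, node AD: A={T} ∪ D={C} → {C,T} (+1)
site 5, node BI: B={G} ∪ I={A} → {A,G} (+1)
site 5, node ABDI: AD={C,T} ∪ BI={A,G} → {A,C,G,T} (+1)
site 5, node ABDIV: ABDI={A,C,G,T} ∩ V={A} → {A} (+0)
per-site changes: [3, 3, 3, 3, 2, 3]; total = 17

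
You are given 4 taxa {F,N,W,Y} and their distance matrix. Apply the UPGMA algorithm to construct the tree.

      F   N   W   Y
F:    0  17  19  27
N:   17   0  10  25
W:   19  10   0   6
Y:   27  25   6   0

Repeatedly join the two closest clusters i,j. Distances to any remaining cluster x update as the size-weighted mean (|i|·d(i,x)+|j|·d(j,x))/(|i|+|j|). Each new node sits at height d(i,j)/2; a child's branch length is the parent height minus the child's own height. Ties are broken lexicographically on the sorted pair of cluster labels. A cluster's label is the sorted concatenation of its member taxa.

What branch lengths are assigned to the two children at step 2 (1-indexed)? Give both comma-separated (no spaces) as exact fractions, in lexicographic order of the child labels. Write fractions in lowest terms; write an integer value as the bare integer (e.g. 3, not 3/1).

17/2,17/2

step 1: merge (W,Y) at d=6; branch lengths W→3, Y→3; new cluster WY
  updated: d(F,WY)=23, d(N,WY)=35/2
step 2: merge (F,N) at d=17; branch lengths F→17/2, N→17/2; new cluster FN
  updated: d(FN,WY)=81/4
step 3: merge (FN,WY) at d=81/4; branch lengths FN→13/8, WY→57/8; new cluster FNWY
final tree: ((F:17/2,N:17/2):13/8,(W:3,Y:3):57/8)
total length: 127/4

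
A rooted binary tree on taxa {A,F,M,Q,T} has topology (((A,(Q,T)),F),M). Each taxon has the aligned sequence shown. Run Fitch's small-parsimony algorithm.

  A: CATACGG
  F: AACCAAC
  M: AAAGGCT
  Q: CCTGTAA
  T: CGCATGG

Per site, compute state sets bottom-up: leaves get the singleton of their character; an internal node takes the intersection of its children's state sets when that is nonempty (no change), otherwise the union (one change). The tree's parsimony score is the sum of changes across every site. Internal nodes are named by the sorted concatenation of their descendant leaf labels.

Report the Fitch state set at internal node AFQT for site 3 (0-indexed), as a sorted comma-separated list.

A,C

site 0, node QT: Q={C} ∩ T={C} → {C} (+0)
site 0, node AQT: A={C} ∩ QT={C} → {C} (+0)
site 0, node AFQT: AQT={C} ∪ F={A} → {A,C} (+1)
site 0, node AFMQT: AFQT={A,C} ∩ M={A} → {A} (+0)
site 1, node QT: Q={C} ∪ T={G} → {C,G} (+1)
site 1, node AQT: A={A} ∪ QT={C,G} → {A,C,G} (+1)
site 1, node AFQT: AQT={A,C,G} ∩ F={A} → {A} (+0)
site 1, node AFMQT: AFQT={A} ∩ M={A} → {A} (+0)
site 2, node QT: Q={T} ∪ T={C} → {C,T} (+1)
site 2, node AQT: A={T} ∩ QT={C,T} → {T} (+0)
site 2, node AFQT: AQT={T} ∪ F={C} → {C,T} (+1)
site 2, node AFMQT: AFQT={C,T} ∪ M={A} → {A,C,T} (+1)
site 3, node QT: Q={G} ∪ T={A} → {A,G} (+1)
site 3, node AQT: A={A} ∩ QT={A,G} → {A} (+0)
site 3, node AFQT: AQT={A} ∪ F={C} → {A,C} (+1)
site 3, node AFMQT: AFQT={A,C} ∪ M={G} → {A,C,G} (+1)
site 4, node QT: Q={T} ∩ T={T} → {T} (+0)
site 4, node AQT: A={C} ∪ QT={T} → {C,T} (+1)
site 4, node AFQT: AQT={C,T} ∪ F={A} → {A,C,T} (+1)
site 4, node AFMQT: AFQT={A,C,T} ∪ M={G} → {A,C,G,T} (+1)
site 5, node QT: Q={A} ∪ T={G} → {A,G} (+1)
site 5, node AQT: A={G} ∩ QT={A,G} → {G} (+0)
site 5, node AFQT: AQT={G} ∪ F={A} → {A,G} (+1)
site 5, node AFMQT: AFQT={A,G} ∪ M={C} → {A,C,G} (+1)
site 6, node QT: Q={A} ∪ T={G} → {A,G} (+1)
site 6, node AQT: A={G} ∩ QT={A,G} → {G} (+0)
site 6, node AFQT: AQT={G} ∪ F={C} → {C,G} (+1)
site 6, node AFMQT: AFQT={C,G} ∪ M={T} → {C,G,T} (+1)
per-site changes: [1, 2, 3, 3, 3, 3, 3]; total = 18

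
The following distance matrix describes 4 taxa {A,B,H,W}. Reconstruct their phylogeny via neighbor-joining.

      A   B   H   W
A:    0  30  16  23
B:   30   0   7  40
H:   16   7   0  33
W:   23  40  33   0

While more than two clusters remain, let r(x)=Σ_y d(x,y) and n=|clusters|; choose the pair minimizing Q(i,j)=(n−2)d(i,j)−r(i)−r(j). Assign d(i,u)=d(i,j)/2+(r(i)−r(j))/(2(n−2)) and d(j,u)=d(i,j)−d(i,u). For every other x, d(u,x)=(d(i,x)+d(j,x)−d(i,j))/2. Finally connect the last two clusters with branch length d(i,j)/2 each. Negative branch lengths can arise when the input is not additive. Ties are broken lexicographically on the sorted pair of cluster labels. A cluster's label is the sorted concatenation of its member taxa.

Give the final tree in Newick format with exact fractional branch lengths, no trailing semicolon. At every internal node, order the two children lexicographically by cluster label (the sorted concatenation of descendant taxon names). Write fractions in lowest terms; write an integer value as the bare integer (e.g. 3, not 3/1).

(((A:19/4,W:73/4):59/4,B:35/4):-7/8,H:-7/8)

step 1: merge (A,W) at d=23, Q=-119; branch lengths A→19/4, W→73/4; new cluster AW
  updated: d(AW,B)=47/2, d(AW,H)=13
step 2: merge (AW,B) at d=47/2, Q=-87/2; branch lengths AW→59/4, B→35/4; new cluster ABW
  updated: d(ABW,H)=-7/4
step 3: merge (ABW,H) at d=-7/4; branch lengths ABW→-7/8, H→-7/8; new cluster ABHW
final tree: (((A:19/4,W:73/4):59/4,B:35/4):-7/8,H:-7/8)
total length: 179/4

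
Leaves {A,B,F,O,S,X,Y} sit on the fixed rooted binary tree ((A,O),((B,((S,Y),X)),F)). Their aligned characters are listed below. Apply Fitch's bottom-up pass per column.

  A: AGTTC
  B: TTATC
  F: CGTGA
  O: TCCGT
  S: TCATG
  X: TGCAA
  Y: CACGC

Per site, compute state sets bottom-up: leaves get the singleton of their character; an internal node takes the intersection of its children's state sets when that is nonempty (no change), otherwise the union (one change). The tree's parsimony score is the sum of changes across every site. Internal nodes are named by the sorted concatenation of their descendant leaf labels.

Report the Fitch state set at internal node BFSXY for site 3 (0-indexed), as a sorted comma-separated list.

[col 0] AO: children A:{A}, O:{T} ∪→ {A,T}; cost 1
[col 0] SY: children S:{T}, Y:{C} ∪→ {C,T}; cost 1
[col 0] SXY: children SY:{C,T}, X:{T} ∩→ {T}; cost 0
[col 0] BSXY: children B:{T}, SXY:{T} ∩→ {T}; cost 0
[col 0] BFSXY: children BSXY:{T}, F:{C} ∪→ {C,T}; cost 1
[col 0] ABFOSXY: children AO:{A,T}, BFSXY:{C,T} ∩→ {T}; cost 0
[col 1] AO: children A:{G}, O:{C} ∪→ {C,G}; cost 1
[col 1] SY: children S:{C}, Y:{A} ∪→ {A,C}; cost 1
[col 1] SXY: children SY:{A,C}, X:{G} ∪→ {A,C,G}; cost 1
[col 1] BSXY: children B:{T}, SXY:{A,C,G} ∪→ {A,C,G,T}; cost 1
[col 1] BFSXY: children BSXY:{A,C,G,T}, F:{G} ∩→ {G}; cost 0
[col 1] ABFOSXY: children AO:{C,G}, BFSXY:{G} ∩→ {G}; cost 0
[col 2] AO: children A:{T}, O:{C} ∪→ {C,T}; cost 1
[col 2] SY: children S:{A}, Y:{C} ∪→ {A,C}; cost 1
[col 2] SXY: children SY:{A,C}, X:{C} ∩→ {C}; cost 0
[col 2] BSXY: children B:{A}, SXY:{C} ∪→ {A,C}; cost 1
[col 2] BFSXY: children BSXY:{A,C}, F:{T} ∪→ {A,C,T}; cost 1
[col 2] ABFOSXY: children AO:{C,T}, BFSXY:{A,C,T} ∩→ {C,T}; cost 0
[col 3] AO: children A:{T}, O:{G} ∪→ {G,T}; cost 1
[col 3] SY: children S:{T}, Y:{G} ∪→ {G,T}; cost 1
[col 3] SXY: children SY:{G,T}, X:{A} ∪→ {A,G,T}; cost 1
[col 3] BSXY: children B:{T}, SXY:{A,G,T} ∩→ {T}; cost 0
[col 3] BFSXY: children BSXY:{T}, F:{G} ∪→ {G,T}; cost 1
[col 3] ABFOSXY: children AO:{G,T}, BFSXY:{G,T} ∩→ {G,T}; cost 0
[col 4] AO: children A:{C}, O:{T} ∪→ {C,T}; cost 1
[col 4] SY: children S:{G}, Y:{C} ∪→ {C,G}; cost 1
[col 4] SXY: children SY:{C,G}, X:{A} ∪→ {A,C,G}; cost 1
[col 4] BSXY: children B:{C}, SXY:{A,C,G} ∩→ {C}; cost 0
[col 4] BFSXY: children BSXY:{C}, F:{A} ∪→ {A,C}; cost 1
[col 4] ABFOSXY: children AO:{C,T}, BFSXY:{A,C} ∩→ {C}; cost 0
per-site changes: [3, 4, 4, 4, 4]; total = 19

G,T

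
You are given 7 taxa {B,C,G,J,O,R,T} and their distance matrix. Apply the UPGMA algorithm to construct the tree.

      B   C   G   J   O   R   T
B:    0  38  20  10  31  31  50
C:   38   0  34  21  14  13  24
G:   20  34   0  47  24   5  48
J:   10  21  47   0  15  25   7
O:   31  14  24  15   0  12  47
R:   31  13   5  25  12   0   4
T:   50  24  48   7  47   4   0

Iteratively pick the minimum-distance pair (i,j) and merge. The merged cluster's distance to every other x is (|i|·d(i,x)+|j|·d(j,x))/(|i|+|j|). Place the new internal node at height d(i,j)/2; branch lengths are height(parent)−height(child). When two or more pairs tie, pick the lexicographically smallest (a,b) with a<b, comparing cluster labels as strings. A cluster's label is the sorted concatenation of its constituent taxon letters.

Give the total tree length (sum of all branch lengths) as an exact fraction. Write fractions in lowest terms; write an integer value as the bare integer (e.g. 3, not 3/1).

step 1: merge (R,T) at d=4; branch lengths R→2, T→2; new cluster RT
  updated: d(B,RT)=81/2, d(C,RT)=37/2, d(G,RT)=53/2, d(J,RT)=16, d(O,RT)=59/2
step 2: merge (B,J) at d=10; branch lengths B→5, J→5; new cluster BJ
  updated: d(BJ,C)=59/2, d(BJ,G)=67/2, d(BJ,O)=23, d(BJ,RT)=113/4
step 3: merge (C,O) at d=14; branch lengths C→7, O→7; new cluster CO
  updated: d(BJ,CO)=105/4, d(CO,G)=29, d(CO,RT)=24
step 4: merge (CO,RT) at d=24; branch lengths CO→5, RT→10; new cluster CORT
  updated: d(BJ,CORT)=109/4, d(CORT,G)=111/4
step 5: merge (BJ,CORT) at d=109/4; branch lengths BJ→69/8, CORT→13/8; new cluster BCJORT
  updated: d(BCJORT,G)=89/3
step 6: merge (BCJORT,G) at d=89/3; branch lengths BCJORT→29/24, G→89/6; new cluster BCGJORT
final tree: (((B:5,J:5):69/8,((C:7,O:7):5,(R:2,T:2):10):13/8):29/24,G:89/6)
total length: 1663/24

1663/24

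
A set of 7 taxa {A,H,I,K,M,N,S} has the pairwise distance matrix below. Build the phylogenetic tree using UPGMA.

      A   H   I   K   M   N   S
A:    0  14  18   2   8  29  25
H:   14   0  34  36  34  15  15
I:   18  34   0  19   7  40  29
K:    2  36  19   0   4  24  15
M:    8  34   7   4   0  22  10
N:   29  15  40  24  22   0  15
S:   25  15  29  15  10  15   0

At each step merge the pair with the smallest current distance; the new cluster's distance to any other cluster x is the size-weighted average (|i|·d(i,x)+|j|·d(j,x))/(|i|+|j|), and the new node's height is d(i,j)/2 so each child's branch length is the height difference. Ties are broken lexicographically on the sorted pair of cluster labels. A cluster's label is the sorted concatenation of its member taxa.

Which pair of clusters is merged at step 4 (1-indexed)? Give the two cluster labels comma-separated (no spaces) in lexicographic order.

H,N

step 1: merge (A,K) at d=2; branch lengths A→1, K→1; new cluster AK
  updated: d(AK,H)=25, d(AK,I)=37/2, d(AK,M)=6, d(AK,N)=53/2, d(AK,S)=20
step 2: merge (AK,M) at d=6; branch lengths AK→2, M→3; new cluster AKM
  updated: d(AKM,H)=28, d(AKM,I)=44/3, d(AKM,N)=25, d(AKM,S)=50/3
step 3: merge (AKM,I) at d=44/3; branch lengths AKM→13/3, I→22/3; new cluster AIKM
  updated: d(AIKM,H)=59/2, d(AIKM,N)=115/4, d(AIKM,S)=79/4
step 4: merge (H,N) at d=15; branch lengths H→15/2, N→15/2; new cluster HN
  updated: d(AIKM,HN)=233/8, d(HN,S)=15
step 5: merge (HN,S) at d=15; branch lengths HN→0, S→15/2; new cluster HNS
  updated: d(AIKM,HNS)=26
step 6: merge (AIKM,HNS) at d=26; branch lengths AIKM→17/3, HNS→11/2; new cluster AHIKMNS
final tree: ((((A:1,K:1):2,M:3):13/3,I:22/3):17/3,((H:15/2,N:15/2):0,S:15/2):11/2)
total length: 157/3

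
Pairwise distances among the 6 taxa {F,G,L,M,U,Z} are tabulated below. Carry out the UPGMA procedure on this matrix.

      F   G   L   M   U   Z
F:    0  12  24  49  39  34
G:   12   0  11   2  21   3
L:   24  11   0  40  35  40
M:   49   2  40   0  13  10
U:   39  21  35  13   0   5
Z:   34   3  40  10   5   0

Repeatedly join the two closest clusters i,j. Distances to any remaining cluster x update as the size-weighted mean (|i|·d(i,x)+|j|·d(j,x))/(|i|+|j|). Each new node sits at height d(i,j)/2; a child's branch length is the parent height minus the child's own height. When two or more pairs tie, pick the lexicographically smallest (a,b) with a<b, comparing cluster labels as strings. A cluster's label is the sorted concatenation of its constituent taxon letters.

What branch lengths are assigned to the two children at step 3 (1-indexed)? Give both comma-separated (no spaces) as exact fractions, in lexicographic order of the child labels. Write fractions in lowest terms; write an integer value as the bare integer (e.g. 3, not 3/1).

39/8,27/8

1. join G+M (d=2) ⇒ GM; edges |G|=1, |M|=1
  updated: d(F,GM)=61/2, d(GM,L)=51/2, d(GM,U)=17, d(GM,Z)=13/2
2. join U+Z (d=5) ⇒ UZ; edges |U|=5/2, |Z|=5/2
  updated: d(F,UZ)=73/2, d(GM,UZ)=47/4, d(L,UZ)=75/2
3. join GM+UZ (d=47/4) ⇒ GMUZ; edges |GM|=39/8, |UZ|=27/8
  updated: d(F,GMUZ)=67/2, d(GMUZ,L)=63/2
4. join F+L (d=24) ⇒ FL; edges |F|=12, |L|=12
  updated: d(FL,GMUZ)=65/2
5. join FL+GMUZ (d=65/2) ⇒ FGLMUZ; edges |FL|=17/4, |GMUZ|=83/8
final tree: ((F:12,L:12):17/4,((G:1,M:1):39/8,(U:5/2,Z:5/2):27/8):83/8)
total length: 431/8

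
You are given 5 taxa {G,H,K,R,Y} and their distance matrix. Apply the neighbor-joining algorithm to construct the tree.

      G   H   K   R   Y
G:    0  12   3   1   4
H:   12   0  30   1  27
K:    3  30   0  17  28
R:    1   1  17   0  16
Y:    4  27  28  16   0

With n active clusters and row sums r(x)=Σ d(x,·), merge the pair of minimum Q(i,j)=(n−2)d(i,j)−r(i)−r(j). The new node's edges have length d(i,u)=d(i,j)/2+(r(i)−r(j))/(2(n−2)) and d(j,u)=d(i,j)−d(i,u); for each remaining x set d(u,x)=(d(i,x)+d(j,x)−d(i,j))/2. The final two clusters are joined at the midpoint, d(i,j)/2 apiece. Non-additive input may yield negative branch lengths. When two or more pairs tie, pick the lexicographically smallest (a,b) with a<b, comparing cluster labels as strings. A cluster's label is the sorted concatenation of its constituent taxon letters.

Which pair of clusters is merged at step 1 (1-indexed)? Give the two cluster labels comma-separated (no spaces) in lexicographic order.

iteration 1: select H,R (d=1, Q=-102); attach at lengths (19/3, -16/3); label the merged cluster HR
  updated: d(G,HR)=6, d(HR,K)=23, d(HR,Y)=21
iteration 2: select G,K (d=3, Q=-61); attach at lengths (-35/4, 47/4); label the merged cluster GK
  updated: d(GK,HR)=13, d(GK,Y)=29/2
iteration 3: select GK,HR (d=13, Q=-97/2); attach at lengths (13/4, 39/4); label the merged cluster GHKR
  updated: d(GHKR,Y)=45/4
iteration 4: select GHKR,Y (d=45/4); attach at lengths (45/8, 45/8); label the merged cluster GHKRY
final tree: (((G:-35/4,K:47/4):13/4,(H:19/3,R:-16/3):39/4):45/8,Y:45/8)
total length: 113/4

H,R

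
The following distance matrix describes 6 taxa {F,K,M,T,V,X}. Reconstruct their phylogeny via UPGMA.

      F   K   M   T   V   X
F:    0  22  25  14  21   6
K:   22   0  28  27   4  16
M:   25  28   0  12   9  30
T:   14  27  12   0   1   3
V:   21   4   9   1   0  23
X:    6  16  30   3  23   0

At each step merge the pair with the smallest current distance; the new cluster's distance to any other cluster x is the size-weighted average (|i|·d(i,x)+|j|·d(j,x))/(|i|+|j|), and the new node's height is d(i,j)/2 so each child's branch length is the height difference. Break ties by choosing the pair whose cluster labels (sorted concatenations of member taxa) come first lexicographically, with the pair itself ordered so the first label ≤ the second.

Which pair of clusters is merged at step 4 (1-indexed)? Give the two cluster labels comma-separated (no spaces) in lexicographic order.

FX,K

step 1: merge (T,V) at d=1; branch lengths T→1/2, V→1/2; new cluster TV
  updated: d(F,TV)=35/2, d(K,TV)=31/2, d(M,TV)=21/2, d(TV,X)=13
step 2: merge (F,X) at d=6; branch lengths F→3, X→3; new cluster FX
  updated: d(FX,K)=19, d(FX,M)=55/2, d(FX,TV)=61/4
step 3: merge (M,TV) at d=21/2; branch lengths M→21/4, TV→19/4; new cluster MTV
  updated: d(FX,MTV)=58/3, d(K,MTV)=59/3
step 4: merge (FX,K) at d=19; branch lengths FX→13/2, K→19/2; new cluster FKX
  updated: d(FKX,MTV)=175/9
step 5: merge (FKX,MTV) at d=175/9; branch lengths FKX→2/9, MTV→161/36; new cluster FKMTVX
final tree: (((F:3,X:3):13/2,K:19/2):2/9,(M:21/4,(T:1/2,V:1/2):19/4):161/36)
total length: 1357/36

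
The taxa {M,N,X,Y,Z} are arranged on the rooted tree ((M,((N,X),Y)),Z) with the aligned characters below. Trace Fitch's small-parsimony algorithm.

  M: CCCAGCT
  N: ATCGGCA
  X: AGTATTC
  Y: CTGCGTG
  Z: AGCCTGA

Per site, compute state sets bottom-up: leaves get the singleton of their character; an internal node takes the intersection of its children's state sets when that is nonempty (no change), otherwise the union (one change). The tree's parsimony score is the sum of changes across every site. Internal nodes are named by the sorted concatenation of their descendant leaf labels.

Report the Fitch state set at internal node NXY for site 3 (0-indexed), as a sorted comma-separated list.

A,C,G

site 0, node NX: N={A} ∩ X={A} → {A} (+0)
site 0, node NXY: NX={A} ∪ Y={C} → {A,C} (+1)
site 0, node MNXY: M={C} ∩ NXY={A,C} → {C} (+0)
site 0, node MNXYZ: MNXY={C} ∪ Z={A} → {A,C} (+1)
site 1, node NX: N={T} ∪ X={G} → {G,T} (+1)
site 1, node NXY: NX={G,T} ∩ Y={T} → {T} (+0)
site 1, node MNXY: M={C} ∪ NXY={T} → {C,T} (+1)
site 1, node MNXYZ: MNXY={C,T} ∪ Z={G} → {C,G,T} (+1)
site 2, node NX: N={C} ∪ X={T} → {C,T} (+1)
site 2, node NXY: NX={C,T} ∪ Y={G} → {C,G,T} (+1)
site 2, node MNXY: M={C} ∩ NXY={C,G,T} → {C} (+0)
site 2, node MNXYZ: MNXY={C} ∩ Z={C} → {C} (+0)
site 3, node NX: N={G} ∪ X={A} → {A,G} (+1)
site 3, node NXY: NX={A,G} ∪ Y={C} → {A,C,G} (+1)
site 3, node MNXY: M={A} ∩ NXY={A,C,G} → {A} (+0)
site 3, node MNXYZ: MNXY={A} ∪ Z={C} → {A,C} (+1)
site 4, node NX: N={G} ∪ X={T} → {G,T} (+1)
site 4, node NXY: NX={G,T} ∩ Y={G} → {G} (+0)
site 4, node MNXY: M={G} ∩ NXY={G} → {G} (+0)
site 4, node MNXYZ: MNXY={G} ∪ Z={T} → {G,T} (+1)
site 5, node NX: N={C} ∪ X={T} → {C,T} (+1)
site 5, node NXY: NX={C,T} ∩ Y={T} → {T} (+0)
site 5, node MNXY: M={C} ∪ NXY={T} → {C,T} (+1)
site 5, node MNXYZ: MNXY={C,T} ∪ Z={G} → {C,G,T} (+1)
site 6, node NX: N={A} ∪ X={C} → {A,C} (+1)
site 6, node NXY: NX={A,C} ∪ Y={G} → {A,C,G} (+1)
site 6, node MNXY: M={T} ∪ NXY={A,C,G} → {A,C,G,T} (+1)
site 6, node MNXYZ: MNXY={A,C,G,T} ∩ Z={A} → {A} (+0)
per-site changes: [2, 3, 2, 3, 2, 3, 3]; total = 18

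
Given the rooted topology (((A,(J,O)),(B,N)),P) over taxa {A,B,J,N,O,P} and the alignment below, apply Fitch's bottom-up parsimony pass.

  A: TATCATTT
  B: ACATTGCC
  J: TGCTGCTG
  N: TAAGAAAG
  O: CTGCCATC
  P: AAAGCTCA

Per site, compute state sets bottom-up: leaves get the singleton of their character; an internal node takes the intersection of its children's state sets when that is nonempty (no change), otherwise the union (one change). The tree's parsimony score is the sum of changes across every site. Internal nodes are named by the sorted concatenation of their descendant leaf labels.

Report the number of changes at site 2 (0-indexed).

3

site 0, node JO: J={T} ∪ O={C} → {C,T} (+1)
site 0, node AJO: A={T} ∩ JO={C,T} → {T} (+0)
site 0, node BN: B={A} ∪ N={T} → {A,T} (+1)
site 0, node ABJNO: AJO={T} ∩ BN={A,T} → {T} (+0)
site 0, node ABJNOP: ABJNO={T} ∪ P={A} → {A,T} (+1)
site 1, node JO: J={G} ∪ O={T} → {G,T} (+1)
site 1, node AJO: A={A} ∪ JO={G,T} → {A,G,T} (+1)
site 1, node BN: B={C} ∪ N={A} → {A,C} (+1)
site 1, node ABJNO: AJO={A,G,T} ∩ BN={A,C} → {A} (+0)
site 1, node ABJNOP: ABJNO={A} ∩ P={A} → {A} (+0)
site 2, node JO: J={C} ∪ O={G} → {C,G} (+1)
site 2, node AJO: A={T} ∪ JO={C,G} → {C,G,T} (+1)
site 2, node BN: B={A} ∩ N={A} → {A} (+0)
site 2, node ABJNO: AJO={C,G,T} ∪ BN={A} → {A,C,G,T} (+1)
site 2, node ABJNOP: ABJNO={A,C,G,T} ∩ P={A} → {A} (+0)
site 3, node JO: J={T} ∪ O={C} → {C,T} (+1)
site 3, node AJO: A={C} ∩ JO={C,T} → {C} (+0)
site 3, node BN: B={T} ∪ N={G} → {G,T} (+1)
site 3, node ABJNO: AJO={C} ∪ BN={G,T} → {C,G,T} (+1)
site 3, node ABJNOP: ABJNO={C,G,T} ∩ P={G} → {G} (+0)
site 4, node JO: J={G} ∪ O={C} → {C,G} (+1)
site 4, node AJO: A={A} ∪ JO={C,G} → {A,C,G} (+1)
site 4, node BN: B={T} ∪ N={A} → {A,T} (+1)
site 4, node ABJNO: AJO={A,C,G} ∩ BN={A,T} → {A} (+0)
site 4, node ABJNOP: ABJNO={A} ∪ P={C} → {A,C} (+1)
site 5, node JO: J={C} ∪ O={A} → {A,C} (+1)
site 5, node AJO: A={T} ∪ JO={A,C} → {A,C,T} (+1)
site 5, node BN: B={G} ∪ N={A} → {A,G} (+1)
site 5, node ABJNO: AJO={A,C,T} ∩ BN={A,G} → {A} (+0)
site 5, node ABJNOP: ABJNO={A} ∪ P={T} → {A,T} (+1)
site 6, node JO: J={T} ∩ O={T} → {T} (+0)
site 6, node AJO: A={T} ∩ JO={T} → {T} (+0)
site 6, node BN: B={C} ∪ N={A} → {A,C} (+1)
site 6, node ABJNO: AJO={T} ∪ BN={A,C} → {A,C,T} (+1)
site 6, node ABJNOP: ABJNO={A,C,T} ∩ P={C} → {C} (+0)
site 7, node JO: J={G} ∪ O={C} → {C,G} (+1)
site 7, node AJO: A={T} ∪ JO={C,G} → {C,G,T} (+1)
site 7, node BN: B={C} ∪ N={G} → {C,G} (+1)
site 7, node ABJNO: AJO={C,G,T} ∩ BN={C,G} → {C,G} (+0)
site 7, node ABJNOP: ABJNO={C,G} ∪ P={A} → {A,C,G} (+1)
per-site changes: [3, 3, 3, 3, 4, 4, 2, 4]; total = 26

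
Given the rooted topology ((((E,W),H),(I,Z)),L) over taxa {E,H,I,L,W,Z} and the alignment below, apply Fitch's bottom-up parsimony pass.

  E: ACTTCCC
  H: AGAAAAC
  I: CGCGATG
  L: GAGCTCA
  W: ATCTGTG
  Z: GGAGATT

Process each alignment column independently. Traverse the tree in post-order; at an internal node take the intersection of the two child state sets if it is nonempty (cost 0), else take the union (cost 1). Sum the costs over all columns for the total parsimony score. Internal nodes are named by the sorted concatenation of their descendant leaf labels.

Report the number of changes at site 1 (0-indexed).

site 0, node EW: E={A} ∩ W={A} → {A} (+0)
site 0, node EHW: EW={A} ∩ H={A} → {A} (+0)
site 0, node IZ: I={C} ∪ Z={G} → {C,G} (+1)
site 0, node EHIWZ: EHW={A} ∪ IZ={C,G} → {A,C,G} (+1)
site 0, node EHILWZ: EHIWZ={A,C,G} ∩ L={G} → {G} (+0)
site 1, node EW: E={C} ∪ W={T} → {C,T} (+1)
site 1, node EHW: EW={C,T} ∪ H={G} → {C,G,T} (+1)
site 1, node IZ: I={G} ∩ Z={G} → {G} (+0)
site 1, node EHIWZ: EHW={C,G,T} ∩ IZ={G} → {G} (+0)
site 1, node EHILWZ: EHIWZ={G} ∪ L={A} → {A,G} (+1)
site 2, node EW: E={T} ∪ W={C} → {C,T} (+1)
site 2, node EHW: EW={C,T} ∪ H={A} → {A,C,T} (+1)
site 2, node IZ: I={C} ∪ Z={A} → {A,C} (+1)
site 2, node EHIWZ: EHW={A,C,T} ∩ IZ={A,C} → {A,C} (+0)
site 2, node EHILWZ: EHIWZ={A,C} ∪ L={G} → {A,C,G} (+1)
site 3, node EW: E={T} ∩ W={T} → {T} (+0)
site 3, node EHW: EW={T} ∪ H={A} → {A,T} (+1)
site 3, node IZ: I={G} ∩ Z={G} → {G} (+0)
site 3, node EHIWZ: EHW={A,T} ∪ IZ={G} → {A,G,T} (+1)
site 3, node EHILWZ: EHIWZ={A,G,T} ∪ L={C} → {A,C,G,T} (+1)
site 4, node EW: E={C} ∪ W={G} → {C,G} (+1)
site 4, node EHW: EW={C,G} ∪ H={A} → {A,C,G} (+1)
site 4, node IZ: I={A} ∩ Z={A} → {A} (+0)
site 4, node EHIWZ: EHW={A,C,G} ∩ IZ={A} → {A} (+0)
site 4, node EHILWZ: EHIWZ={A} ∪ L={T} → {A,T} (+1)
site 5, node EW: E={C} ∪ W={T} → {C,T} (+1)
site 5, node EHW: EW={C,T} ∪ H={A} → {A,C,T} (+1)
site 5, node IZ: I={T} ∩ Z={T} → {T} (+0)
site 5, node EHIWZ: EHW={A,C,T} ∩ IZ={T} → {T} (+0)
site 5, node EHILWZ: EHIWZ={T} ∪ L={C} → {C,T} (+1)
site 6, node EW: E={C} ∪ W={G} → {C,G} (+1)
site 6, node EHW: EW={C,G} ∩ H={C} → {C} (+0)
site 6, node IZ: I={G} ∪ Z={T} → {G,T} (+1)
site 6, node EHIWZ: EHW={C} ∪ IZ={G,T} → {C,G,T} (+1)
site 6, node EHILWZ: EHIWZ={C,G,T} ∪ L={A} → {A,C,G,T} (+1)
per-site changes: [2, 3, 4, 3, 3, 3, 4]; total = 22

3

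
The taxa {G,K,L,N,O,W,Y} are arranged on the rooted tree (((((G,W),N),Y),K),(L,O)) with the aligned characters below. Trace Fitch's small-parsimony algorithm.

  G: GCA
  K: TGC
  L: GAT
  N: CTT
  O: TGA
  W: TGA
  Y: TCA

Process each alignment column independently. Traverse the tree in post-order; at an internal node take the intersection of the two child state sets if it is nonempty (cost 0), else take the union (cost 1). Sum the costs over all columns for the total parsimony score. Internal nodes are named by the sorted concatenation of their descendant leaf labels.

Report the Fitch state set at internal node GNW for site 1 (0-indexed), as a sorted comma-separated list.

[col 0] GW: children G:{G}, W:{T} ∪→ {G,T}; cost 1
[col 0] GNW: children GW:{G,T}, N:{C} ∪→ {C,G,T}; cost 1
[col 0] GNWY: children GNW:{C,G,T}, Y:{T} ∩→ {T}; cost 0
[col 0] GKNWY: children GNWY:{T}, K:{T} ∩→ {T}; cost 0
[col 0] LO: children L:{G}, O:{T} ∪→ {G,T}; cost 1
[col 0] GKLNOWY: children GKNWY:{T}, LO:{G,T} ∩→ {T}; cost 0
[col 1] GW: children G:{C}, W:{G} ∪→ {C,G}; cost 1
[col 1] GNW: children GW:{C,G}, N:{T} ∪→ {C,G,T}; cost 1
[col 1] GNWY: children GNW:{C,G,T}, Y:{C} ∩→ {C}; cost 0
[col 1] GKNWY: children GNWY:{C}, K:{G} ∪→ {C,G}; cost 1
[col 1] LO: children L:{A}, O:{G} ∪→ {A,G}; cost 1
[col 1] GKLNOWY: children GKNWY:{C,G}, LO:{A,G} ∩→ {G}; cost 0
[col 2] GW: children G:{A}, W:{A} ∩→ {A}; cost 0
[col 2] GNW: children GW:{A}, N:{T} ∪→ {A,T}; cost 1
[col 2] GNWY: children GNW:{A,T}, Y:{A} ∩→ {A}; cost 0
[col 2] GKNWY: children GNWY:{A}, K:{C} ∪→ {A,C}; cost 1
[col 2] LO: children L:{T}, O:{A} ∪→ {A,T}; cost 1
[col 2] GKLNOWY: children GKNWY:{A,C}, LO:{A,T} ∩→ {A}; cost 0
per-site changes: [3, 4, 3]; total = 10

C,G,T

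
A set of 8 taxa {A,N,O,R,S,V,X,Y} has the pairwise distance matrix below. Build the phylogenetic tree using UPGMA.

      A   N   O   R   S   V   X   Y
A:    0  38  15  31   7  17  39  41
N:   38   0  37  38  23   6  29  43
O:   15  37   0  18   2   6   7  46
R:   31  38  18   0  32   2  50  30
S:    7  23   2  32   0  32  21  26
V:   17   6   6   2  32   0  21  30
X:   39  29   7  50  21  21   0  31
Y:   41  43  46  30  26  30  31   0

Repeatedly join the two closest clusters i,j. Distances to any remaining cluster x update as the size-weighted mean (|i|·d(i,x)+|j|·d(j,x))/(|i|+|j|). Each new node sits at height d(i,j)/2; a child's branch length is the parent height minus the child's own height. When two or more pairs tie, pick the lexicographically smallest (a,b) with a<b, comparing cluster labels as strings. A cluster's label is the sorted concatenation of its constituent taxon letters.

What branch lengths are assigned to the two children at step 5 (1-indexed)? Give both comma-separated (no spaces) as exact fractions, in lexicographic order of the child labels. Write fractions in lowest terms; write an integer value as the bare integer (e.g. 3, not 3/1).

17/3,67/6

step 1: merge (O,S) at d=2; branch lengths O→1, S→1; new cluster OS
  updated: d(A,OS)=11, d(N,OS)=30, d(OS,R)=25, d(OS,V)=19, d(OS,X)=14, d(OS,Y)=36
step 2: merge (R,V) at d=2; branch lengths R→1, V→1; new cluster RV
  updated: d(A,RV)=24, d(N,RV)=22, d(OS,RV)=22, d(RV,X)=71/2, d(RV,Y)=30
step 3: merge (A,OS) at d=11; branch lengths A→11/2, OS→9/2; new cluster AOS
  updated: d(AOS,N)=98/3, d(AOS,RV)=68/3, d(AOS,X)=67/3, d(AOS,Y)=113/3
step 4: merge (N,RV) at d=22; branch lengths N→11, RV→10; new cluster NRV
  updated: d(AOS,NRV)=26, d(NRV,X)=100/3, d(NRV,Y)=103/3
step 5: merge (AOS,X) at d=67/3; branch lengths AOS→17/3, X→67/6; new cluster AOSX
  updated: d(AOSX,NRV)=167/6, d(AOSX,Y)=36
step 6: merge (AOSX,NRV) at d=167/6; branch lengths AOSX→11/4, NRV→35/12; new cluster ANORSVX
  updated: d(ANORSVX,Y)=247/7
step 7: merge (ANORSVX,Y) at d=247/7; branch lengths ANORSVX→313/84, Y→247/14; new cluster ANORSVXY
final tree: ((((A:11/2,(O:1,S:1):9/2):17/3,X:67/6):11/4,(N:11,(R:1,V:1):10):35/12):313/84,Y:247/14)
total length: 6625/84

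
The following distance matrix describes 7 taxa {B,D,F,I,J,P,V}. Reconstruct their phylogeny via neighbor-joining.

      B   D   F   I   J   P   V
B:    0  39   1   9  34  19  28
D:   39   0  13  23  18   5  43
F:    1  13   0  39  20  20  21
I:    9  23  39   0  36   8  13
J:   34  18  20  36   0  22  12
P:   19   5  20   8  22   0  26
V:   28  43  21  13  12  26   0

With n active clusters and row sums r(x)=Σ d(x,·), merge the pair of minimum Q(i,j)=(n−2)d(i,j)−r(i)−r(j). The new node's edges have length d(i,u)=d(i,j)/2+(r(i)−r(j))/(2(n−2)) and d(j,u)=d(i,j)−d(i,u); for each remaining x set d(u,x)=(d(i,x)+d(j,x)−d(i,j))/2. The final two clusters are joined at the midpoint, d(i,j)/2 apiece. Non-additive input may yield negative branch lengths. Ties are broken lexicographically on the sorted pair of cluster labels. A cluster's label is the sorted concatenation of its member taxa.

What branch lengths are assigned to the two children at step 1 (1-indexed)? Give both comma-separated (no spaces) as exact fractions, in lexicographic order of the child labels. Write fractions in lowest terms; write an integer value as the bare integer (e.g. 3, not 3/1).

21/10,-11/10

step 1: merge (B,F) at d=1, Q=-239; branch lengths B→21/10, F→-11/10; new cluster BF
  updated: d(BF,D)=51/2, d(BF,I)=47/2, d(BF,J)=53/2, d(BF,P)=19, d(BF,V)=24
step 2: merge (J,V) at d=12, Q=-369/2; branch lengths J→89/16, V→103/16; new cluster JV
  updated: d(BF,JV)=77/4, d(D,JV)=49/2, d(I,JV)=37/2, d(JV,P)=18
step 3: merge (D,P) at d=5, Q=-113; branch lengths D→43/6, P→-13/6; new cluster DP
  updated: d(BF,DP)=79/4, d(DP,I)=13, d(DP,JV)=75/4
step 4: merge (BF,JV) at d=77/4, Q=-161/2; branch lengths BF→89/8, JV→65/8; new cluster BFJV
  updated: d(BFJV,DP)=77/8, d(BFJV,I)=91/8
step 5: merge (BFJV,DP) at d=77/8, Q=-34; branch lengths BFJV→4, DP→45/8; new cluster BDFJPV
  updated: d(BDFJPV,I)=59/8
step 6: merge (BDFJPV,I) at d=59/8; branch lengths BDFJPV→59/16, I→59/16; new cluster BDFIJPV
final tree: ((((B:21/10,F:-11/10):89/8,(J:89/16,V:103/16):65/8):4,(D:43/6,P:-13/6):45/8):59/16,I:59/16)
total length: 217/4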